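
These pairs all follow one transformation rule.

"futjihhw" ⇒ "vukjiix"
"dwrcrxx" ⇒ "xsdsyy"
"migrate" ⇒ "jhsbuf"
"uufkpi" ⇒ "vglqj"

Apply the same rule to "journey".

pvsofz

Each output is the input with this applied: shift every letter 1 place forward in the alphabet (wrapping around), then delete the first character.
Applying that to "journey" gives "pvsofz".
(Check on "migrate": → "njhsbuf" → "jhsbuf" ✓)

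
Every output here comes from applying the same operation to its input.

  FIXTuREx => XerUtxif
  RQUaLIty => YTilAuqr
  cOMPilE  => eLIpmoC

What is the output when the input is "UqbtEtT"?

The transformation: reverse the string, then flip the case of every letter.
On "UqbtEtT": the first step gives "TtEtbqU", and the second then gives "tTeTBQu".

tTeTBQu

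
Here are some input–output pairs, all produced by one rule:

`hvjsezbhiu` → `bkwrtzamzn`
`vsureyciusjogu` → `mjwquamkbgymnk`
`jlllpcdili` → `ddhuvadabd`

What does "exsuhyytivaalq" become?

kmzqqlanssdiwp

What's happening: move the first 2 characters to the end (rotate left by 2), then shift every letter 8 places backward in the alphabet (wrapping around).
On "exsuhyytivaalq": the first step gives "suhyytivaalqex", and the second then gives "kmzqqlanssdiwp".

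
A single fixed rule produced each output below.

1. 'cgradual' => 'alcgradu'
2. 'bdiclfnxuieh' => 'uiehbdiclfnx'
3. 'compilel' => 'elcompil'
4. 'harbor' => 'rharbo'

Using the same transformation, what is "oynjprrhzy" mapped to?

hzyoynjprr

The pattern: move the first 2 characters to the end (rotate left by 2), then swap the front and back halves of the string.
Applying both steps to "oynjprrhzy": "njprrhzyoy", then "hzyoynjprr".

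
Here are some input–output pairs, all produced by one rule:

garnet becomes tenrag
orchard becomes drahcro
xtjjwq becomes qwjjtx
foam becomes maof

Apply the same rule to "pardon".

The rule is to reverse the string.
For "pardon" the result is "nodrap".

nodrap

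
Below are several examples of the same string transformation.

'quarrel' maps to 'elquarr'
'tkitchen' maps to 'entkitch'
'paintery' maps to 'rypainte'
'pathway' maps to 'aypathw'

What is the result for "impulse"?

seimpul

What's happening: move the last 2 characters to the front (rotate right by 2).
"impulse" → "seimpul".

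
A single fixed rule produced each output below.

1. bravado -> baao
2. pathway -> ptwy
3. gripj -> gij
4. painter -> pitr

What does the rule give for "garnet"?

gre

The rule is to keep every other character starting from the first (positions 1st, 3rd, 5th, ...).
So "garnet" becomes "gre".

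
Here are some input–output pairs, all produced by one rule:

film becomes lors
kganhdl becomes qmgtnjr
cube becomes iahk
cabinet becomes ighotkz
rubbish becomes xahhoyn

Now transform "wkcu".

The pattern: shift every letter 6 places forward in the alphabet (wrapping around).
"wkcu" → "cqia".

cqia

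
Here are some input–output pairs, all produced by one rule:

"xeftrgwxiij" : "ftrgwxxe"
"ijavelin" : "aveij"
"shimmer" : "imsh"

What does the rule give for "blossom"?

The pattern: delete the last 3 characters, then move the first 2 characters to the end (rotate left by 2).
On "blossom": the first step gives "blos", and the second then gives "osbl".
(Check on "shimmer": → "shim" → "imsh" ✓)

osbl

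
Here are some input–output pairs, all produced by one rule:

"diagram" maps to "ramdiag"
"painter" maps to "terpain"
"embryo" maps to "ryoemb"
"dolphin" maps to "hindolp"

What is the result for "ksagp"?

agpks

Looking at the pairs, the operation is to move the last 3 characters to the front (rotate right by 3).
On "ksagp" that produces "agpks".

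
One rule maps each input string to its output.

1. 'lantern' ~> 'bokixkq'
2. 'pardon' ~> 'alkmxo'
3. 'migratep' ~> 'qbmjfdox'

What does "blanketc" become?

What's happening: shift every letter 3 places backward in the alphabet (wrapping around), then move the last 3 characters to the front (rotate right by 3).
For "blanketc", step one produces "yixkhbqz"; step two turns that into "bqzyixkh".

bqzyixkh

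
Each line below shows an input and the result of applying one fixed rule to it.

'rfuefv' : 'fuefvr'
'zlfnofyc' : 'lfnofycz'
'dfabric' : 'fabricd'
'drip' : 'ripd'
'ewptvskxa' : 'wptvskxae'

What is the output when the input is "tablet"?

ablett

Looking at the pairs, the operation is to move the first character to the end.
So "tablet" becomes "ablett".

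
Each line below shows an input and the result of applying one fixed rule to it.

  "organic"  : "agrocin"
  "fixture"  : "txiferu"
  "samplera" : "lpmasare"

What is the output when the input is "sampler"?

Each output is the input with this applied: move the last 3 characters to the front (rotate right by 3), then reverse the string.
For "sampler", step one produces "lersamp"; step two turns that into "pmasrel".

pmasrel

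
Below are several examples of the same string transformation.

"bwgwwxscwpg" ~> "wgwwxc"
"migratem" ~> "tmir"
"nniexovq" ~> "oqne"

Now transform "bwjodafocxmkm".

mmwoaox

The rule is to move the last 3 characters to the front (rotate right by 3), then keep every other character starting from the first (positions 1st, 3rd, 5th, ...).
Applying both steps to "bwjodafocxmkm": "mkmbwjodafocx", then "mmwoaox".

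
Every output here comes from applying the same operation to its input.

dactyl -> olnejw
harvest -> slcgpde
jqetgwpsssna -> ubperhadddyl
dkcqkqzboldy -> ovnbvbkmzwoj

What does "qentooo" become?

Each output is the input with this applied: shift every letter 11 places forward in the alphabet (wrapping around).
Applying that to "qentooo" gives "bpyezzz".

bpyezzz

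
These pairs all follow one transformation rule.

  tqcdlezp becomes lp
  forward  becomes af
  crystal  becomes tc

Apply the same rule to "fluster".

tf

Rule — move the first 2 characters to the end (rotate left by 2), then keep one character in every 3, starting at position 3 (positions 3rd, 6th, 9th, ...).
Applying both steps to "fluster": "usterfl", then "tf".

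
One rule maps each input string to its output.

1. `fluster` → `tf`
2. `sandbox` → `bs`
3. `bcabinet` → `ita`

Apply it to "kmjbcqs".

ck

Looking at the pairs, the operation is to move the first 3 characters to the end (rotate left by 3), then keep one character in every 3, starting at position 2 (positions 2nd, 5th, 8th, ...).
"kmjbcqs" → "bcqskmj" → "ck".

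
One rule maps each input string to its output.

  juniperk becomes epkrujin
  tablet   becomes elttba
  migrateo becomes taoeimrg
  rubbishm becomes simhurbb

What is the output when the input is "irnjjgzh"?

gjhzrijn

Looking at the pairs, the operation is to swap the front and back halves of the string, then swap each adjacent pair of characters (1↔2, 3↔4, ...).
Applying both steps to "irnjjgzh": "jgzhirnj", then "gjhzrijn".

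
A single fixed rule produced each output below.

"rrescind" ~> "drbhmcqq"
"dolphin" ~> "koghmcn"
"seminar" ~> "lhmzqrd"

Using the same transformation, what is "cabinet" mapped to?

ahmdsbz

The transformation: move the first 2 characters to the end (rotate left by 2), then shift every letter 1 place backward in the alphabet (wrapping around).
Applying both steps to "cabinet": "binetca", then "ahmdsbz".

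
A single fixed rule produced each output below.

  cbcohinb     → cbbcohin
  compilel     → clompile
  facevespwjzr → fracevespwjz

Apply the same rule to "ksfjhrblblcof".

The rule is to swap the first and last characters, then move the last character to the front.
Starting from "ksfjhrblblcof": after the first operation, "fsfjhrblblcok"; after the second, "kfsfjhrblblco".
(Check on "facevespwjzr": → "racevespwjzf" → "fracevespwjz" ✓)

kfsfjhrblblco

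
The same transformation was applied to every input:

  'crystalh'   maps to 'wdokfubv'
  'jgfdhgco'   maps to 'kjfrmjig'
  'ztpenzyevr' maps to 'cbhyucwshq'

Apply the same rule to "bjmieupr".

hxsuempl

The pattern: shift every letter 3 places forward in the alphabet (wrapping around), then swap the front and back halves of the string.
On "bjmieupr": the first step gives "emplhxsu", and the second then gives "hxsuempl".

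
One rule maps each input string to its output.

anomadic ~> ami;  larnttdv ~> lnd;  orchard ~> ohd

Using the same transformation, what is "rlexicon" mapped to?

Each output is the input with this applied: keep one character in every 3, starting at position 1 (positions 1st, 4th, 7th, ...).
"rlexicon" → "rxo".

rxo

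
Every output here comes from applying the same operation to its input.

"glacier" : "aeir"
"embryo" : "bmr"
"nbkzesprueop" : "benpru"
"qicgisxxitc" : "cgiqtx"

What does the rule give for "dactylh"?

The rule is to sort the characters into alphabetical order, then keep every other character starting from the first (positions 1st, 3rd, 5th, ...).
"dactylh" → "acdhlty" → "adly".

adly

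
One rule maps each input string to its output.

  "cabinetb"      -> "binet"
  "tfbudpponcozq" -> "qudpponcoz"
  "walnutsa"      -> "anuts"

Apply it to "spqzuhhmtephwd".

dzuhhmtephw

Looking at the pairs, the operation is to delete the first 3 characters, then move the last character to the front.
Starting from "spqzuhhmtephwd": after the first operation, "zuhhmtephwd"; after the second, "dzuhhmtephw".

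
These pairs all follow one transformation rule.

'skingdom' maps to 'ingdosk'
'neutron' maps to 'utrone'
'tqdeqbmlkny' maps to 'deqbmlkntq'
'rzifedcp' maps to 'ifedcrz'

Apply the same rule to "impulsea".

Rule — delete the last character, then move the first 2 characters to the end (rotate left by 2).
For "impulsea", step one produces "impulse"; step two turns that into "pulseim".

pulseim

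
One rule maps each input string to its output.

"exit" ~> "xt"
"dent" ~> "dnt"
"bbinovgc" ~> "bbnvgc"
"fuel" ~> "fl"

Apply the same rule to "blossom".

blssm

The transformation: remove every vowel.
For "blossom" the result is "blssm".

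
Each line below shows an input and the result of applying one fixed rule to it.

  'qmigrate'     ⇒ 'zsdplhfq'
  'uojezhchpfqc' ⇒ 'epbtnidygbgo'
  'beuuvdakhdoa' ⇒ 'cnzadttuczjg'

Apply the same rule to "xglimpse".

ordwfkhl

Each output is the input with this applied: shift every letter 1 place backward in the alphabet (wrapping around), then move the last 3 characters to the front (rotate right by 3).
For "xglimpse" the result is "ordwfkhl".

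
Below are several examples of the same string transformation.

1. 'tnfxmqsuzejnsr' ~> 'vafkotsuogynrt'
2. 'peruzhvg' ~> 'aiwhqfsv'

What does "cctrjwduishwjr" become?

What's happening: shift every letter 1 place forward in the alphabet (wrapping around), then swap the front and back halves of the string.
"cctrjwduishwjr" → "vjtixksdduskxe".

vjtixksdduskxe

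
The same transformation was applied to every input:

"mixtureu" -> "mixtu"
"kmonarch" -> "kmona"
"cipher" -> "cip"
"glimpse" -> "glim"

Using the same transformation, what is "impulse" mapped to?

Each output is the input with this applied: delete the last 3 characters.
"impulse" → "impu".

impu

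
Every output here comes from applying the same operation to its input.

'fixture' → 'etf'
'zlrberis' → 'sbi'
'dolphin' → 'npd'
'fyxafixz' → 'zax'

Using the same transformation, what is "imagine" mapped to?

What's happening: swap the first and last characters, then keep one character in every 3, starting at position 1 (positions 1st, 4th, 7th, ...).
On "imagine": the first step gives "emagini", and the second then gives "egi".

egi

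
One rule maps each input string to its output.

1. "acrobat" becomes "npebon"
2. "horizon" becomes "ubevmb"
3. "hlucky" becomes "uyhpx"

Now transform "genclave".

trapyni

Looking at the pairs, the operation is to shift every letter 13 places forward in the alphabet (wrapping around) — i.e. ROT13, then delete the last character.
So "genclave" becomes "trapyni".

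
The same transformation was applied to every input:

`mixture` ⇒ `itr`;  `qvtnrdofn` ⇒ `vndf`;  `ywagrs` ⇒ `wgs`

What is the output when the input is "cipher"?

In each case the input is transformed by: keep every other character starting from the second (positions 2nd, 4th, 6th, ...).
For "cipher" the result is "ihr".

ihr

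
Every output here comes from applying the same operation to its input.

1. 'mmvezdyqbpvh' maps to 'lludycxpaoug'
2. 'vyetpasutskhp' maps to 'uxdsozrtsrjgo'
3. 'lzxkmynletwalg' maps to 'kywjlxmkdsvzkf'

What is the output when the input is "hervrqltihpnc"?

The rule is to shift every letter 1 place backward in the alphabet (wrapping around).
"hervrqltihpnc" → "gdquqpkshgomb".

gdquqpkshgomb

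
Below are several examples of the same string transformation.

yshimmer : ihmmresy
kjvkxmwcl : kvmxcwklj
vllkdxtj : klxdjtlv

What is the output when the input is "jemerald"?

The rule is to move the first 2 characters to the end (rotate left by 2), then swap each adjacent pair of characters (1↔2, 3↔4, ...).
Starting from "jemerald": after the first operation, "meraldje"; after the second, "emardlej".

emardlej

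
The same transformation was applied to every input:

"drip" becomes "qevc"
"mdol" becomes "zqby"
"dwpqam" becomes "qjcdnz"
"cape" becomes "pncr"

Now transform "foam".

sbnz

Looking at the pairs, the operation is to shift every letter 13 places forward in the alphabet (wrapping around) — i.e. ROT13.
Doing the same to "foam": "sbnz".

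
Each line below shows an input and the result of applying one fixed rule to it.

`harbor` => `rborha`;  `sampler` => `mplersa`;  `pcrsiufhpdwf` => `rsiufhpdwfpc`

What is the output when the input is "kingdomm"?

ngdommki

What's happening: move the first 2 characters to the end (rotate left by 2).
Applying that to "kingdomm" gives "ngdommki".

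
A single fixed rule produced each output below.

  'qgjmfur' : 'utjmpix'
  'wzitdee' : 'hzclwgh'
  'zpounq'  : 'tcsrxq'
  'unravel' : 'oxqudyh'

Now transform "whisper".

uzklvsh

Looking at the pairs, the operation is to shift every letter 3 places forward in the alphabet (wrapping around), then move the last character to the front.
"whisper" → "zklvshu" → "uzklvsh".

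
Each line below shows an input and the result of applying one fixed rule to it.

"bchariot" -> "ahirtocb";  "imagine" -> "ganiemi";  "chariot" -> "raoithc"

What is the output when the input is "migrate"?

Looking at the pairs, the operation is to swap each adjacent pair of characters (1↔2, 3↔4, ...), then move the first 2 characters to the end (rotate left by 2).
Starting from "migrate": after the first operation, "imrgtae"; after the second, "rgtaeim".

rgtaeim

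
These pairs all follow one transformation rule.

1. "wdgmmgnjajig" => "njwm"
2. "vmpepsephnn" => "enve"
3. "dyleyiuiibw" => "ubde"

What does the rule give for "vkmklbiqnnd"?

invk

The transformation: keep one character in every 3, starting at position 1 (positions 1st, 4th, 7th, ...), then swap the front and back halves of the string.
"vkmklbiqnnd" → "vkin" → "invk".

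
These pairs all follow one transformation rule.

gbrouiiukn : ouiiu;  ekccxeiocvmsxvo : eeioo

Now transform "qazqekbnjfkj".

ae

Looking at the pairs, the operation is to keep only the vowels.
Doing the same to "qazqekbnjfkj": "ae".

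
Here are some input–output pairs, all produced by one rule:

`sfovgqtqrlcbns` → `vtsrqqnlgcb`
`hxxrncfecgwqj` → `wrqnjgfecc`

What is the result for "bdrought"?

The pattern: delete the first 3 characters, then sort the characters into reverse alphabetical order.
"bdrought" → "ought" → "utohg".

utohg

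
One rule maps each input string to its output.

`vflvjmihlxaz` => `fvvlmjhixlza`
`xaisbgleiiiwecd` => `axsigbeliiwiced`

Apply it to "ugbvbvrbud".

Rule — swap each adjacent pair of characters (1↔2, 3↔4, ...).
"ugbvbvrbud" → "guvbvbbrdu".

guvbvbbrdu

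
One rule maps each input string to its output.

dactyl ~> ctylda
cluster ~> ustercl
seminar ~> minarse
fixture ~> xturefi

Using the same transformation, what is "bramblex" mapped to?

In each case the input is transformed by: move the first 2 characters to the end (rotate left by 2).
Doing the same to "bramblex": "amblexbr".

amblexbr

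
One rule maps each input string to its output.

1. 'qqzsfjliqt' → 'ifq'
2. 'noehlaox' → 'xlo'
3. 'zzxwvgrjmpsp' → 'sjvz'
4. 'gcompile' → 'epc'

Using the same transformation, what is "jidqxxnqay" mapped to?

The pattern: keep one character in every 3, starting at position 2 (positions 2nd, 5th, 8th, ...), then reverse the string.
On "jidqxxnqay": the first step gives "ixq", and the second then gives "qxi".

qxi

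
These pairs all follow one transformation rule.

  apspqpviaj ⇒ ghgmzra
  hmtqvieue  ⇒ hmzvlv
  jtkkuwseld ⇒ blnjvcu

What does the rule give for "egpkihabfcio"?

bzyrswtzf

Each output is the input with this applied: delete the first 3 characters, then shift every letter 9 places backward in the alphabet (wrapping around).
Starting from "egpkihabfcio": after the first operation, "kihabfcio"; after the second, "bzyrswtzf".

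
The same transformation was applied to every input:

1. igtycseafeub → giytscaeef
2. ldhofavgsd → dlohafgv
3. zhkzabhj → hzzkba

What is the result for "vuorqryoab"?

Rule — swap each adjacent pair of characters (1↔2, 3↔4, ...), then delete the last 2 characters.
Starting from "vuorqryoab": after the first operation, "uvrorqoyba"; after the second, "uvrorqoy".
(Check on "zhkzabhj": → "hzzkbajh" → "hzzkba" ✓)

uvrorqoy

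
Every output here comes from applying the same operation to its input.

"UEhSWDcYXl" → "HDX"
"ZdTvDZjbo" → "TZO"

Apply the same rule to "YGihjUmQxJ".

IUX

Rule — keep one character in every 3, starting at position 3 (positions 3rd, 6th, 9th, ...), then convert every letter to uppercase.
For "YGihjUmQxJ", step one produces "iUx"; step two turns that into "IUX".
(Check on "UEhSWDcYXl": → "hDX" → "HDX" ✓)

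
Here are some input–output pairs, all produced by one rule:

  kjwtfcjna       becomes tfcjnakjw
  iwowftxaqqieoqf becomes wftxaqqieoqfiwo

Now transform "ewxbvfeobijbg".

What's happening: move the first 3 characters to the end (rotate left by 3).
Applying that to "ewxbvfeobijbg" gives "bvfeobijbgewx".

bvfeobijbgewx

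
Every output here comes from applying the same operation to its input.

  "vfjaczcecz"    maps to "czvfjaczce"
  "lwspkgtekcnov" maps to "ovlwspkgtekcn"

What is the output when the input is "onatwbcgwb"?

wbonatwbcg

The pattern: move the last 2 characters to the front (rotate right by 2).
"onatwbcgwb" → "wbonatwbcg".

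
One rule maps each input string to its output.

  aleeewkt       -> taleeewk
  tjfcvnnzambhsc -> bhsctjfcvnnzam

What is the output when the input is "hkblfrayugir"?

The rule is to swap the front and back halves of the string, then move the first 3 characters to the end (rotate left by 3).
"hkblfrayugir" → "ayugirhkblfr" → "girhkblfrayu".

girhkblfrayu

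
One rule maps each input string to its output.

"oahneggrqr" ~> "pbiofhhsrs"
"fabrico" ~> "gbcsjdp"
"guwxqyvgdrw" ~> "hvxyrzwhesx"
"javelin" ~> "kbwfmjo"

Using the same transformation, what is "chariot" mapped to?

dibsjpu

The pattern: shift every letter 1 place forward in the alphabet (wrapping around).
So "chariot" becomes "dibsjpu".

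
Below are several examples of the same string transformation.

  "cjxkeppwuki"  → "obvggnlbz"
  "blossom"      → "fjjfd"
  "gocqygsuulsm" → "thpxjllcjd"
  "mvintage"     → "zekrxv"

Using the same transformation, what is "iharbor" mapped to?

What's happening: delete the first 2 characters, then shift every letter 9 places backward in the alphabet (wrapping around).
For "iharbor" the result is "risfi".

risfi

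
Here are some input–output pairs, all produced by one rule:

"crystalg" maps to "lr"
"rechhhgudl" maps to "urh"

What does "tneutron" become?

The transformation: swap the front and back halves of the string, then keep one character in every 3, starting at position 3 (positions 3rd, 6th, 9th, ...).
For "tneutron", step one produces "trontneu"; step two turns that into "on".

on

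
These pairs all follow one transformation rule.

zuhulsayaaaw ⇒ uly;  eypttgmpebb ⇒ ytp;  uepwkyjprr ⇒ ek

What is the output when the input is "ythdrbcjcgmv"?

Looking at the pairs, the operation is to delete the last 3 characters, then keep one character in every 3, starting at position 2 (positions 2nd, 5th, 8th, ...).
Working it through for "ythdrbcjcgmv": intermediate "ythdrbcjc", final "trj".
(Check on "uepwkyjprr": → "uepwkyj" → "ek" ✓)

trj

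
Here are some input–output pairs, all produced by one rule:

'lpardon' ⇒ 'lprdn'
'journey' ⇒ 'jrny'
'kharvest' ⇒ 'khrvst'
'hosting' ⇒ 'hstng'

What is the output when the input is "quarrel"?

qrrl

Looking at the pairs, the operation is to remove every vowel.
Applying that to "quarrel" gives "qrrl".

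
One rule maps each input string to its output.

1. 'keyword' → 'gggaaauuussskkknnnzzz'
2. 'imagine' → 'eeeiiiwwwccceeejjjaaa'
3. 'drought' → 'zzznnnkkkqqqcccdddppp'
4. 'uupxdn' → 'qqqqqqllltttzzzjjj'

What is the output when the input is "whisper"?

sssdddeeeooolllaaannn

What's happening: shift every letter 4 places backward in the alphabet (wrapping around), then repeat every character 3 times.
For "whisper", step one produces "sdeolan"; step two turns that into "sssdddeeeooolllaaannn".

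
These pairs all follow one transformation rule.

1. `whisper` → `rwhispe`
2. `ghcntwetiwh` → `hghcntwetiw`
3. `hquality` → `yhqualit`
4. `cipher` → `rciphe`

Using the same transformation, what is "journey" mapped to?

The rule is to move the last character to the front.
"journey" → "yjourne".

yjourne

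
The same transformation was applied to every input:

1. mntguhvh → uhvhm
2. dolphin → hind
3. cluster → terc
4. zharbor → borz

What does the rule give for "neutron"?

ronn

Each output is the input with this applied: move the first character to the end, then delete the first 3 characters.
Starting from "neutron": after the first operation, "eutronn"; after the second, "ronn".
(Check on "cluster": → "lusterc" → "terc" ✓)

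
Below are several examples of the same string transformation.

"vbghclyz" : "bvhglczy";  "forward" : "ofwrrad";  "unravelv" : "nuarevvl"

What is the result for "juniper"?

ujinepr

In each case the input is transformed by: swap each adjacent pair of characters (1↔2, 3↔4, ...).
So "juniper" becomes "ujinepr".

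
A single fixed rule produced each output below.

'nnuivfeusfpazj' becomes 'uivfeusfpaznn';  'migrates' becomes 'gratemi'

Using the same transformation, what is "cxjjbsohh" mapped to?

jjbsohcx

Each output is the input with this applied: delete the last character, then move the first 2 characters to the end (rotate left by 2).
For "cxjjbsohh", step one produces "cxjjbsoh"; step two turns that into "jjbsohcx".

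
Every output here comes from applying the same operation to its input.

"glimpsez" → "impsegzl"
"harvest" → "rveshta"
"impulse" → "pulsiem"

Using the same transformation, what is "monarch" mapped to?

narcmho

Rule — swap the first and last characters, then move the first 2 characters to the end (rotate left by 2).
Applying both steps to "monarch": "honarcm", then "narcmho".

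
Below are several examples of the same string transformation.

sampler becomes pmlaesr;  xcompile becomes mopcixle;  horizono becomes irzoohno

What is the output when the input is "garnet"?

Rule — move the first 3 characters to the end (rotate left by 3), then take characters alternately from the front and the back (1st, last, 2nd, 2nd-last, ...).
Applying that to "garnet" gives "nreatg".

nreatg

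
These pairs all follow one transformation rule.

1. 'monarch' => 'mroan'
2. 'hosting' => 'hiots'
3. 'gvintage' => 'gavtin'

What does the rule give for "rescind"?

riecs

Looking at the pairs, the operation is to delete the last 2 characters, then take characters alternately from the front and the back (1st, last, 2nd, 2nd-last, ...).
Starting from "rescind": after the first operation, "resci"; after the second, "riecs".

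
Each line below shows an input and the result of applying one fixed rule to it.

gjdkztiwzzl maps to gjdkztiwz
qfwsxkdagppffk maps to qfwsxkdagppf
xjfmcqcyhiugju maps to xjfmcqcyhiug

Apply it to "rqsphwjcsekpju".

Rule — delete the last 2 characters.
For "rqsphwjcsekpju" the result is "rqsphwjcsekp".

rqsphwjcsekp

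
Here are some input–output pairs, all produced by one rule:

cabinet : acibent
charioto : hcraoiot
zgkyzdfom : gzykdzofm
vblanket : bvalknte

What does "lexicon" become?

The transformation: swap each adjacent pair of characters (1↔2, 3↔4, ...).
On "lexicon" that produces "elixocn".

elixocn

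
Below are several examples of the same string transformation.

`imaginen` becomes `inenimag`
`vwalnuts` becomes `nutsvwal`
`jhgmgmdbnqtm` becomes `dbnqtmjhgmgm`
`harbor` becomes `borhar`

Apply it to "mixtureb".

urebmixt

In each case the input is transformed by: swap the front and back halves of the string.
For "mixtureb" the result is "urebmixt".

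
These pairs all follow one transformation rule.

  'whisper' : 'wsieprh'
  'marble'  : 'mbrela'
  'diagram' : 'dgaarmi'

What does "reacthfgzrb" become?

rcahtgfrzbe

Each output is the input with this applied: swap each adjacent pair of characters (1↔2, 3↔4, ...), then move the first character to the end.
For "reacthfgzrb" the result is "rcahtgfrzbe".
(Check on "whisper": → "hwsiepr" → "wsieprh" ✓)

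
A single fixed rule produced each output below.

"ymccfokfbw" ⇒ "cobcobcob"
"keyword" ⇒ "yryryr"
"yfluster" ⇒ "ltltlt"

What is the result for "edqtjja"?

qjqjqj

The transformation: keep one character in every 3, starting at position 3 (positions 3rd, 6th, 9th, ...), then write the whole string 3 times in a row.
Working it through for "edqtjja": intermediate "qj", final "qjqjqj".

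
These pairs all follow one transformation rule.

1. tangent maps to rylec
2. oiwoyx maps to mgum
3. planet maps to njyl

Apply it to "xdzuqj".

The pattern: delete the last 2 characters, then shift every letter 2 places backward in the alphabet (wrapping around).
Applying both steps to "xdzuqj": "xdzu", then "vbxs".
(Check on "oiwoyx": → "oiwo" → "mgum" ✓)

vbxs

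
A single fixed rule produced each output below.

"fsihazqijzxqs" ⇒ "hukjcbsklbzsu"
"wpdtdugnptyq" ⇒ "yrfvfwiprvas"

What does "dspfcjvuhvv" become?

The pattern: shift every letter 2 places forward in the alphabet (wrapping around).
"dspfcjvuhvv" → "furhelxwjxx".

furhelxwjxx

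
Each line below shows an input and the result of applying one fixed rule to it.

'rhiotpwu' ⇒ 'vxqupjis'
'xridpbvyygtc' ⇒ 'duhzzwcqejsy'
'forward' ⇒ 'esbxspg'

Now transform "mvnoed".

efpown

Rule — reverse the string, then shift every letter 1 place forward in the alphabet (wrapping around).
"mvnoed" → "deonvm" → "efpown".
(Check on "forward": → "drawrof" → "esbxspg" ✓)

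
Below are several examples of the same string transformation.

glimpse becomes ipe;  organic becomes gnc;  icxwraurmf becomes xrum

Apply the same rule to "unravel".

Rule — delete the first 2 characters, then keep every other character starting from the first (positions 1st, 3rd, 5th, ...).
Starting from "unravel": after the first operation, "ravel"; after the second, "rvl".

rvl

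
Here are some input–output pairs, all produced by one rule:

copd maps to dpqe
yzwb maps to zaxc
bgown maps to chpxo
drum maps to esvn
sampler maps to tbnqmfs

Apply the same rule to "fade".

gbef

The rule is to shift every letter 1 place forward in the alphabet (wrapping around).
Doing the same to "fade": "gbef".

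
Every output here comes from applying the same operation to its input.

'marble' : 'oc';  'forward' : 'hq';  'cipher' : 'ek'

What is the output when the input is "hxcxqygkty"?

jz

The rule is to shift every letter 2 places forward in the alphabet (wrapping around), then keep only the first 2 characters.
Doing the same to "hxcxqygkty": "jz".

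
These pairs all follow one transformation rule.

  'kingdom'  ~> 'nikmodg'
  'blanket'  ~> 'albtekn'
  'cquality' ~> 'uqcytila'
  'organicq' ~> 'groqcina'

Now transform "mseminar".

The transformation: reverse the string, then move the last 3 characters to the front (rotate right by 3).
Working it through for "mseminar": intermediate "ranimesm", final "esmranim".

esmranim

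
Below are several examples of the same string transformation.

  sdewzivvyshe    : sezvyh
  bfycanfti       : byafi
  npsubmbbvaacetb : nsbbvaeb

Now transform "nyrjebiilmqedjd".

nreilqdd

Looking at the pairs, the operation is to keep every other character starting from the first (positions 1st, 3rd, 5th, ...).
For "nyrjebiilmqedjd" the result is "nreilqdd".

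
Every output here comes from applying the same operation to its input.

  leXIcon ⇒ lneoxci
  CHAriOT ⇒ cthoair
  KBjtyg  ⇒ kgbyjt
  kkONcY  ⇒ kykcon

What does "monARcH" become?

mhocnra

In each case the input is transformed by: take characters alternately from the front and the back (1st, last, 2nd, 2nd-last, ...), then convert every letter to lowercase.
Starting from "monARcH": after the first operation, "mHocnRA"; after the second, "mhocnra".
(Check on "CHAriOT": → "CTHOAir" → "cthoair" ✓)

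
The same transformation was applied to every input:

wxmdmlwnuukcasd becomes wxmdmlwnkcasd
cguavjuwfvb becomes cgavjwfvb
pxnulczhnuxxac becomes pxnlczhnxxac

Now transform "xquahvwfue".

Rule — remove every "u".
For "xquahvwfue" the result is "xqahvwfe".

xqahvwfe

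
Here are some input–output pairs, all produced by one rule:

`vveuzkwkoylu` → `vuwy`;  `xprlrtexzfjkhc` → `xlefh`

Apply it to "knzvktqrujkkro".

The rule is to keep one character in every 3, starting at position 1 (positions 1st, 4th, 7th, ...).
On "knzvktqrujkkro" that produces "kvqjr".

kvqjr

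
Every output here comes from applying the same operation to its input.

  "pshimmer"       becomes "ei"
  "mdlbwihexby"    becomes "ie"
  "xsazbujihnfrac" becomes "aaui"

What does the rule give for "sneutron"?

oeu

Each output is the input with this applied: move the last 2 characters to the front (rotate right by 2), then keep only the vowels.
"sneutron" → "onsneutr" → "oeu".
(Check on "mdlbwihexby": → "bymdlbwihex" → "ie" ✓)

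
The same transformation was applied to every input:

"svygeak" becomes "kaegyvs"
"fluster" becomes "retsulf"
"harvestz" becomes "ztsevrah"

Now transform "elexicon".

nocixele

The transformation: reverse the string.
Applying that to "elexicon" gives "nocixele".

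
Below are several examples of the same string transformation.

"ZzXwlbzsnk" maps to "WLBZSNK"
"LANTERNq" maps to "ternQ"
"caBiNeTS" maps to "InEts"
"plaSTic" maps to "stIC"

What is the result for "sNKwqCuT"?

Each output is the input with this applied: flip the case of every letter, then delete the first 3 characters.
On "sNKwqCuT": the first step gives "SnkWQcUt", and the second then gives "WQcUt".

WQcUt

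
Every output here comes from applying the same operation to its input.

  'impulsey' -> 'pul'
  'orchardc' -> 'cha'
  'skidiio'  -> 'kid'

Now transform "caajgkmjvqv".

kmj

The rule is to move the last 3 characters to the front (rotate right by 3), then keep only the last 3 characters.
Working it through for "caajgkmjvqv": intermediate "vqvcaajgkmj", final "kmj".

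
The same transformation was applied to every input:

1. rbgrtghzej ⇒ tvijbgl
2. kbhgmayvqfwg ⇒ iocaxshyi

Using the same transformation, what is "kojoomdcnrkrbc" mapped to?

In each case the input is transformed by: delete the first 3 characters, then shift every letter 2 places forward in the alphabet (wrapping around).
For "kojoomdcnrkrbc", step one produces "oomdcnrkrbc"; step two turns that into "qqofeptmtde".

qqofeptmtde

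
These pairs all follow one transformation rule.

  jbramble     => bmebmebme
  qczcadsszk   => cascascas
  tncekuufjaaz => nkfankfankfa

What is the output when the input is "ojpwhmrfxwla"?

Each output is the input with this applied: keep one character in every 3, starting at position 2 (positions 2nd, 5th, 8th, ...), then write the whole string 3 times in a row.
Starting from "ojpwhmrfxwla": after the first operation, "jhfl"; after the second, "jhfljhfljhfl".

jhfljhfljhfl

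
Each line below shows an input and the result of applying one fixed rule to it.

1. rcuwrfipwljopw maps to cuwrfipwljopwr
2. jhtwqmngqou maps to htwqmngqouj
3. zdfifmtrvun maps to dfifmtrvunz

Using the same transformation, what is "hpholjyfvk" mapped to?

pholjyfvkh

The pattern: move the first character to the end.
Doing the same to "hpholjyfvk": "pholjyfvkh".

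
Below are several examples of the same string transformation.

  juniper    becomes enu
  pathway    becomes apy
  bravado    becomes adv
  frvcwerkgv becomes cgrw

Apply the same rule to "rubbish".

The transformation: sort the characters into alphabetical order, then keep one character in every 3, starting at position 1 (positions 1st, 4th, 7th, ...).
For "rubbish", step one produces "bbhirsu"; step two turns that into "biu".

biu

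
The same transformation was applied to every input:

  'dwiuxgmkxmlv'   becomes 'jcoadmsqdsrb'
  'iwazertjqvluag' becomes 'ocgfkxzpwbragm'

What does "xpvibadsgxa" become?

The pattern: shift every letter 6 places forward in the alphabet (wrapping around).
Doing the same to "xpvibadsgxa": "dvbohgjymdg".

dvbohgjymdg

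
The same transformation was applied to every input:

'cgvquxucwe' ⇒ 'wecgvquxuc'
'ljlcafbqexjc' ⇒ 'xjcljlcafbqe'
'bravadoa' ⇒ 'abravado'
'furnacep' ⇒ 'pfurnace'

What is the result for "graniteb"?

bgranite

Rule — swap the front and back halves of the string, then move the first 3 characters to the end (rotate left by 3).
For "graniteb" the result is "bgranite".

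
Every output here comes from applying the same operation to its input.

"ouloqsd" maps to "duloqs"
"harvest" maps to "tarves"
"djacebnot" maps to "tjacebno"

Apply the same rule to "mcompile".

Looking at the pairs, the operation is to delete the first character, then move the last character to the front.
Applying that to "mcompile" gives "ecompil".

ecompil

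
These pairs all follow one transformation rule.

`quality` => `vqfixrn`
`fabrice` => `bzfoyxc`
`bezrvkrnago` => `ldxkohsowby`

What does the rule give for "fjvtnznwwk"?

The transformation: reverse the string, then shift every letter 3 places backward in the alphabet (wrapping around).
Applying both steps to "fjvtnznwwk": "kwwnzntvjf", then "httkwkqsgc".

httkwkqsgc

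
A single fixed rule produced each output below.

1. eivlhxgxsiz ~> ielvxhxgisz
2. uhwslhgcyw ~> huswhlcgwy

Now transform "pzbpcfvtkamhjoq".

In each case the input is transformed by: swap each adjacent pair of characters (1↔2, 3↔4, ...).
For "pzbpcfvtkamhjoq" the result is "zppbfctvakhmojq".

zppbfctvakhmojq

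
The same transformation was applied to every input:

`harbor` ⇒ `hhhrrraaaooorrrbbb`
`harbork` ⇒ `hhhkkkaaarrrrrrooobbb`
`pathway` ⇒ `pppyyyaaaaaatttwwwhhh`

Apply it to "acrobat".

aaatttcccaaarrrbbbooo

Rule — take characters alternately from the front and the back (1st, last, 2nd, 2nd-last, ...), then repeat every character 3 times.
Working it through for "acrobat": intermediate "atcarbo", final "aaatttcccaaarrrbbbooo".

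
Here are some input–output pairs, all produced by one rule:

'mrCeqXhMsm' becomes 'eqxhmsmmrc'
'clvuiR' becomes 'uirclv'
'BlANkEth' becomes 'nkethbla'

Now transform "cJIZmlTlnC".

zmltlnccji

The transformation: move the first 3 characters to the end (rotate left by 3), then convert every letter to lowercase.
"cJIZmlTlnC" → "ZmlTlnCcJI" → "zmltlnccji".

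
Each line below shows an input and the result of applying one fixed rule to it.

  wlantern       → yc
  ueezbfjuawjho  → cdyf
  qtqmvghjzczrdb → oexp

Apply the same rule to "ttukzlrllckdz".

sjjb

The pattern: shift every letter 2 places backward in the alphabet (wrapping around), then keep one character in every 3, starting at position 3 (positions 3rd, 6th, 9th, ...).
Doing the same to "ttukzlrllckdz": "sjjb".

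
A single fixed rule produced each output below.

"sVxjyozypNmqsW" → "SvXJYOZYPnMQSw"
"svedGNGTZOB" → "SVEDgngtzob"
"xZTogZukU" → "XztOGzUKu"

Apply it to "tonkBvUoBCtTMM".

TONKbVuObcTtmm

The pattern: flip the case of every letter.
"tonkBvUoBCtTMM" → "TONKbVuObcTtmm".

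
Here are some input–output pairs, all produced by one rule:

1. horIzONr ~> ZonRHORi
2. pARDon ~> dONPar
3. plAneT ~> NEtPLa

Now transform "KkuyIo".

Looking at the pairs, the operation is to flip the case of every letter, then swap the front and back halves of the string.
"KkuyIo" → "YiOkKU".

YiOkKU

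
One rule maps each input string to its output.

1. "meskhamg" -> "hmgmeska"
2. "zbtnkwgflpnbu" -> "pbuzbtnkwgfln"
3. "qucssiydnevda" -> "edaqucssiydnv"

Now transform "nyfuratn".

rtnnyfua

The transformation: move the last 3 characters to the front (rotate right by 3), then swap the first and last characters.
Starting from "nyfuratn": after the first operation, "atnnyfur"; after the second, "rtnnyfua".
(Check on "qucssiydnevda": → "vdaqucssiydne" → "edaqucssiydnv" ✓)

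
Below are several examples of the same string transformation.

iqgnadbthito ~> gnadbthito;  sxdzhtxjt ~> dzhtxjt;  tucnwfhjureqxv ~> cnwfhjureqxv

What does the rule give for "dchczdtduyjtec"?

hczdtduyjtec

The rule is to delete the first 2 characters.
Doing the same to "dchczdtduyjtec": "hczdtduyjtec".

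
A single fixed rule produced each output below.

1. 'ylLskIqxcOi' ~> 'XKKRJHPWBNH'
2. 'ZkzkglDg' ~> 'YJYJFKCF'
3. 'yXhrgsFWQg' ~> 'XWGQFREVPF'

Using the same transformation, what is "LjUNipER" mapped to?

KITMHODQ

The transformation: shift every letter 1 place backward in the alphabet (wrapping around), then convert every letter to uppercase.
"LjUNipER" → "KiTMhoDQ" → "KITMHODQ".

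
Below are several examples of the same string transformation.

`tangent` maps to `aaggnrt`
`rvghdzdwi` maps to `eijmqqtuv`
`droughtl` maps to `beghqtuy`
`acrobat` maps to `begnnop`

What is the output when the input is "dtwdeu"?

ghjqqr

The rule is to shift every letter 13 places forward in the alphabet (wrapping around) — i.e. ROT13, then sort the characters into alphabetical order.
Applying both steps to "dtwdeu": "qgjqrh", then "ghjqqr".
(Check on "tangent": → "gnatrag" → "aaggnrt" ✓)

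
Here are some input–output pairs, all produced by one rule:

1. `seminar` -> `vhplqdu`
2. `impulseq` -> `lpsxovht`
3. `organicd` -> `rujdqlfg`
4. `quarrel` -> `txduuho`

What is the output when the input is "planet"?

The transformation: shift every letter 3 places forward in the alphabet (wrapping around).
"planet" → "sodqhw".

sodqhw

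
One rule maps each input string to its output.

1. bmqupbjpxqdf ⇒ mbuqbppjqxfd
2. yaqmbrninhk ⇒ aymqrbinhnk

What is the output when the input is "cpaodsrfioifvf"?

Looking at the pairs, the operation is to swap each adjacent pair of characters (1↔2, 3↔4, ...).
On "cpaodsrfioifvf" that produces "pcoasdfroififv".

pcoasdfroififv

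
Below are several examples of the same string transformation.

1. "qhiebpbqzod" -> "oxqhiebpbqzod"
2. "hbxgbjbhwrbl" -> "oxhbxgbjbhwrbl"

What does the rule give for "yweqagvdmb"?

The transformation: prepend "ox".
Applying that to "yweqagvdmb" gives "oxyweqagvdmb".

oxyweqagvdmb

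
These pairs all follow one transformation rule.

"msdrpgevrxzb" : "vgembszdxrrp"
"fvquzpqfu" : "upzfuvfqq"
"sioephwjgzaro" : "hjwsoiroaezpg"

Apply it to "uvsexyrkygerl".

ykrulvrseegxy

Each output is the input with this applied: take characters alternately from the front and the back (1st, last, 2nd, 2nd-last, ...), then move the last 3 characters to the front (rotate right by 3).
Working it through for "uvsexyrkygerl": intermediate "ulvrseegxyykr", final "ykrulvrseegxy".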